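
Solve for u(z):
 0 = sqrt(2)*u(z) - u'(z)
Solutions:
 u(z) = C1*exp(sqrt(2)*z)


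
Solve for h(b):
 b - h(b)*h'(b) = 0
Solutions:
 h(b) = -sqrt(C1 + b^2)
 h(b) = sqrt(C1 + b^2)


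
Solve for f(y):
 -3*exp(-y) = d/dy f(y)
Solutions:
 f(y) = C1 + 3*exp(-y)


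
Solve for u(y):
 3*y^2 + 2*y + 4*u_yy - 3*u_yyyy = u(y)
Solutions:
 u(y) = C1*exp(-y) + C2*exp(y) + C3*exp(-sqrt(3)*y/3) + C4*exp(sqrt(3)*y/3) + 3*y^2 + 2*y + 24


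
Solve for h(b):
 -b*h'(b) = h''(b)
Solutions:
 h(b) = C1 + C2*erf(sqrt(2)*b/2)


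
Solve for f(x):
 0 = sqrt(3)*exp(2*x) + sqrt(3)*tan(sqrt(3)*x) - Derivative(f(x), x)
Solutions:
 f(x) = C1 + sqrt(3)*exp(2*x)/2 - log(cos(sqrt(3)*x))


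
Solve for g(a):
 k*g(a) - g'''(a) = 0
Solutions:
 g(a) = C1*exp(a*k^(1/3)) + C2*exp(a*k^(1/3)*(-1 + sqrt(3)*I)/2) + C3*exp(-a*k^(1/3)*(1 + sqrt(3)*I)/2)


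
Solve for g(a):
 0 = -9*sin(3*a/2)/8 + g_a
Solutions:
 g(a) = C1 - 3*cos(3*a/2)/4


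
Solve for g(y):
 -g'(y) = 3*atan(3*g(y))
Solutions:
 Integral(1/atan(3*_y), (_y, g(y))) = C1 - 3*y


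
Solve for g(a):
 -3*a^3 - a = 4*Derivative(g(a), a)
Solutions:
 g(a) = C1 - 3*a^4/16 - a^2/8


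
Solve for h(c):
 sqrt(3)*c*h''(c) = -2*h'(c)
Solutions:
 h(c) = C1 + C2*c^(1 - 2*sqrt(3)/3)


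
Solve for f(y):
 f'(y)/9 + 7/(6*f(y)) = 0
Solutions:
 f(y) = -sqrt(C1 - 21*y)
 f(y) = sqrt(C1 - 21*y)


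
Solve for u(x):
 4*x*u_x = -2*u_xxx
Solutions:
 u(x) = C1 + Integral(C2*airyai(-2^(1/3)*x) + C3*airybi(-2^(1/3)*x), x)


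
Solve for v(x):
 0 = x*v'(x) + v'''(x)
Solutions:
 v(x) = C1 + Integral(C2*airyai(-x) + C3*airybi(-x), x)


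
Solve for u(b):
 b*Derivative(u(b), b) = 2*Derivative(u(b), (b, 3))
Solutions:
 u(b) = C1 + Integral(C2*airyai(2^(2/3)*b/2) + C3*airybi(2^(2/3)*b/2), b)


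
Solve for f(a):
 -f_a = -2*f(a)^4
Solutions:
 f(a) = (-1/(C1 + 6*a))^(1/3)
 f(a) = (-1/(C1 + 2*a))^(1/3)*(-3^(2/3) - 3*3^(1/6)*I)/6
 f(a) = (-1/(C1 + 2*a))^(1/3)*(-3^(2/3) + 3*3^(1/6)*I)/6


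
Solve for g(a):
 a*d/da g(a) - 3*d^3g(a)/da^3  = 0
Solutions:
 g(a) = C1 + Integral(C2*airyai(3^(2/3)*a/3) + C3*airybi(3^(2/3)*a/3), a)


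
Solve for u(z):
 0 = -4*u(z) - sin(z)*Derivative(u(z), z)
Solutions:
 u(z) = C1*(cos(z)^2 + 2*cos(z) + 1)/(cos(z)^2 - 2*cos(z) + 1)


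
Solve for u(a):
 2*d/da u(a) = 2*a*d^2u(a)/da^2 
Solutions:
 u(a) = C1 + C2*a^2


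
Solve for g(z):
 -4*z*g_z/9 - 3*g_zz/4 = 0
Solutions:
 g(z) = C1 + C2*erf(2*sqrt(6)*z/9)


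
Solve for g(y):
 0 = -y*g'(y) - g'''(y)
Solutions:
 g(y) = C1 + Integral(C2*airyai(-y) + C3*airybi(-y), y)


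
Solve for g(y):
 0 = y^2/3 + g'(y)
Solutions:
 g(y) = C1 - y^3/9


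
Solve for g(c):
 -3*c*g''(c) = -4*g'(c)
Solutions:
 g(c) = C1 + C2*c^(7/3)


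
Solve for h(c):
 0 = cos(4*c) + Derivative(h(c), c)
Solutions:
 h(c) = C1 - sin(4*c)/4


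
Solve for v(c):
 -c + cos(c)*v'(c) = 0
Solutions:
 v(c) = C1 + Integral(c/cos(c), c)


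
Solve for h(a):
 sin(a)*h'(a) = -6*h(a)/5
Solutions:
 h(a) = C1*(cos(a) + 1)^(3/5)/(cos(a) - 1)^(3/5)


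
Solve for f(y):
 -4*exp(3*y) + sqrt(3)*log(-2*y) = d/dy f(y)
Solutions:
 f(y) = C1 + sqrt(3)*y*log(-y) + sqrt(3)*y*(-1 + log(2)) - 4*exp(3*y)/3


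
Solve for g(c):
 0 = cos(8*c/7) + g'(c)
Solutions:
 g(c) = C1 - 7*sin(8*c/7)/8


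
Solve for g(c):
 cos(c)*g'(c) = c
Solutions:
 g(c) = C1 + Integral(c/cos(c), c)


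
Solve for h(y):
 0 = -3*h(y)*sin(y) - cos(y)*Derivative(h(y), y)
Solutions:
 h(y) = C1*cos(y)^3


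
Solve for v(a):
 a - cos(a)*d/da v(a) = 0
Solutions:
 v(a) = C1 + Integral(a/cos(a), a)


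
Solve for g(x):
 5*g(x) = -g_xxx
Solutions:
 g(x) = C3*exp(-5^(1/3)*x) + (C1*sin(sqrt(3)*5^(1/3)*x/2) + C2*cos(sqrt(3)*5^(1/3)*x/2))*exp(5^(1/3)*x/2)


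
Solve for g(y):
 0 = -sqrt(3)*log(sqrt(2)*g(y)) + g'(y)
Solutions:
 -2*sqrt(3)*Integral(1/(2*log(_y) + log(2)), (_y, g(y)))/3 = C1 - y


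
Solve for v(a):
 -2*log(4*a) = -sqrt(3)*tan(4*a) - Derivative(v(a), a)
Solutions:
 v(a) = C1 + 2*a*log(a) - 2*a + 4*a*log(2) + sqrt(3)*log(cos(4*a))/4


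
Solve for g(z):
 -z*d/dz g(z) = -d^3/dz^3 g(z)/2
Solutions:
 g(z) = C1 + Integral(C2*airyai(2^(1/3)*z) + C3*airybi(2^(1/3)*z), z)


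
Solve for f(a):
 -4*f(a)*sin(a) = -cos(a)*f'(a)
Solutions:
 f(a) = C1/cos(a)^4


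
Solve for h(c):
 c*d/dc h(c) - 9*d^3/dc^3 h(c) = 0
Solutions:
 h(c) = C1 + Integral(C2*airyai(3^(1/3)*c/3) + C3*airybi(3^(1/3)*c/3), c)


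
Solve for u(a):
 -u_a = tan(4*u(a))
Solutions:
 u(a) = -asin(C1*exp(-4*a))/4 + pi/4
 u(a) = asin(C1*exp(-4*a))/4


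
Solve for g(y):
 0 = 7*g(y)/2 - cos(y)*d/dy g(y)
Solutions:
 g(y) = C1*(sin(y) + 1)^(7/4)/(sin(y) - 1)^(7/4)


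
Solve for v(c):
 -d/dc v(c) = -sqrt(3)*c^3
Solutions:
 v(c) = C1 + sqrt(3)*c^4/4


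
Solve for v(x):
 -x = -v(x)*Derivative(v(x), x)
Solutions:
 v(x) = -sqrt(C1 + x^2)
 v(x) = sqrt(C1 + x^2)


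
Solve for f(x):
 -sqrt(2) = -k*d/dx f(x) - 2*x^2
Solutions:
 f(x) = C1 - 2*x^3/(3*k) + sqrt(2)*x/k


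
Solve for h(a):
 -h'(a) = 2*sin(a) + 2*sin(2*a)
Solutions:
 h(a) = C1 + 2*cos(a) + cos(2*a)


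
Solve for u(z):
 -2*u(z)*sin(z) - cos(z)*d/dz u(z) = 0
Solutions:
 u(z) = C1*cos(z)^2


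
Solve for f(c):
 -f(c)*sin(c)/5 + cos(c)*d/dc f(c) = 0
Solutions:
 f(c) = C1/cos(c)^(1/5)


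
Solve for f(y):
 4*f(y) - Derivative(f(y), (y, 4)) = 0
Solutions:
 f(y) = C1*exp(-sqrt(2)*y) + C2*exp(sqrt(2)*y) + C3*sin(sqrt(2)*y) + C4*cos(sqrt(2)*y)


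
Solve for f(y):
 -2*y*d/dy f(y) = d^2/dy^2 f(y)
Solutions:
 f(y) = C1 + C2*erf(y)


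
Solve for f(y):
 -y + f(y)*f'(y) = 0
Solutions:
 f(y) = -sqrt(C1 + y^2)
 f(y) = sqrt(C1 + y^2)


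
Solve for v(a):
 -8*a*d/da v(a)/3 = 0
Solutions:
 v(a) = C1


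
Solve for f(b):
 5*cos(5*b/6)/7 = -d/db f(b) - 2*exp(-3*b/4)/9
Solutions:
 f(b) = C1 - 6*sin(5*b/6)/7 + 8*exp(-3*b/4)/27


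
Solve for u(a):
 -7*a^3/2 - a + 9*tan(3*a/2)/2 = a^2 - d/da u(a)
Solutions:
 u(a) = C1 + 7*a^4/8 + a^3/3 + a^2/2 + 3*log(cos(3*a/2))


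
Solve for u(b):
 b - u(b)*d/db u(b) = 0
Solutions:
 u(b) = -sqrt(C1 + b^2)
 u(b) = sqrt(C1 + b^2)


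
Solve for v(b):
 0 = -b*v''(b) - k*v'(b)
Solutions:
 v(b) = C1 + b^(1 - re(k))*(C2*sin(log(b)*Abs(im(k))) + C3*cos(log(b)*im(k)))


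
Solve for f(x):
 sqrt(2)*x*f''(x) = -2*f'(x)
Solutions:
 f(x) = C1 + C2*x^(1 - sqrt(2))


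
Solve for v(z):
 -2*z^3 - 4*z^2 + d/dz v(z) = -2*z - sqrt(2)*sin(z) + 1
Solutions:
 v(z) = C1 + z^4/2 + 4*z^3/3 - z^2 + z + sqrt(2)*cos(z)


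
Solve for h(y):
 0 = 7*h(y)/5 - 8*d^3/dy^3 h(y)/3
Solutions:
 h(y) = C3*exp(21^(1/3)*5^(2/3)*y/10) + (C1*sin(3^(5/6)*5^(2/3)*7^(1/3)*y/20) + C2*cos(3^(5/6)*5^(2/3)*7^(1/3)*y/20))*exp(-21^(1/3)*5^(2/3)*y/20)


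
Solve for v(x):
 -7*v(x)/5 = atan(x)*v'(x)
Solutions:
 v(x) = C1*exp(-7*Integral(1/atan(x), x)/5)


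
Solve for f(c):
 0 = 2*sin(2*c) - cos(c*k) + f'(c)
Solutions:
 f(c) = C1 + cos(2*c) + sin(c*k)/k


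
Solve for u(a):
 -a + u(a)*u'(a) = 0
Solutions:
 u(a) = -sqrt(C1 + a^2)
 u(a) = sqrt(C1 + a^2)


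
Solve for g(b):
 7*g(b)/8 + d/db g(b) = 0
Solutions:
 g(b) = C1*exp(-7*b/8)


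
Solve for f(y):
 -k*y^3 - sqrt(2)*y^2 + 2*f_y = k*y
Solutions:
 f(y) = C1 + k*y^4/8 + k*y^2/4 + sqrt(2)*y^3/6


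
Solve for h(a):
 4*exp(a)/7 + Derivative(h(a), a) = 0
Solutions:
 h(a) = C1 - 4*exp(a)/7


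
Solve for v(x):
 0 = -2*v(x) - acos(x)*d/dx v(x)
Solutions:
 v(x) = C1*exp(-2*Integral(1/acos(x), x))


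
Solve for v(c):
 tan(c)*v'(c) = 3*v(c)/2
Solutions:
 v(c) = C1*sin(c)^(3/2)


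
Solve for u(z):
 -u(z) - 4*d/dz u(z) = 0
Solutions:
 u(z) = C1*exp(-z/4)


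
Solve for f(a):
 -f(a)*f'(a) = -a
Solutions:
 f(a) = -sqrt(C1 + a^2)
 f(a) = sqrt(C1 + a^2)


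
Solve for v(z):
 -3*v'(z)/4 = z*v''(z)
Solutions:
 v(z) = C1 + C2*z^(1/4)


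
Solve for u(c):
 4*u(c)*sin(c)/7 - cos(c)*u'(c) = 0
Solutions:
 u(c) = C1/cos(c)^(4/7)


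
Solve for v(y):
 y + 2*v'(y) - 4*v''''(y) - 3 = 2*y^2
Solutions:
 v(y) = C1 + C4*exp(2^(2/3)*y/2) + y^3/3 - y^2/4 + 3*y/2 + (C2*sin(2^(2/3)*sqrt(3)*y/4) + C3*cos(2^(2/3)*sqrt(3)*y/4))*exp(-2^(2/3)*y/4)


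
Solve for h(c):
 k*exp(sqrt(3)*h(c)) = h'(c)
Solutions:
 h(c) = sqrt(3)*(2*log(-1/(C1 + c*k)) - log(3))/6


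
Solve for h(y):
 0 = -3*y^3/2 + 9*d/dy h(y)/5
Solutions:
 h(y) = C1 + 5*y^4/24


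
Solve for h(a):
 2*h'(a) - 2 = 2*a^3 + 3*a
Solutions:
 h(a) = C1 + a^4/4 + 3*a^2/4 + a


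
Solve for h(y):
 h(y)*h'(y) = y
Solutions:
 h(y) = -sqrt(C1 + y^2)
 h(y) = sqrt(C1 + y^2)


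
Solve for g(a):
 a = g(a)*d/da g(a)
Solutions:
 g(a) = -sqrt(C1 + a^2)
 g(a) = sqrt(C1 + a^2)


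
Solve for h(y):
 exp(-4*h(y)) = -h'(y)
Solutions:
 h(y) = log(-I*(C1 - 4*y)^(1/4))
 h(y) = log(I*(C1 - 4*y)^(1/4))
 h(y) = log(-(C1 - 4*y)^(1/4))
 h(y) = log(C1 - 4*y)/4


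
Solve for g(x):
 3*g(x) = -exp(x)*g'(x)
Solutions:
 g(x) = C1*exp(3*exp(-x))


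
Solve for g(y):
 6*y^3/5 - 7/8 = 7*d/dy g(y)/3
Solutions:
 g(y) = C1 + 9*y^4/70 - 3*y/8


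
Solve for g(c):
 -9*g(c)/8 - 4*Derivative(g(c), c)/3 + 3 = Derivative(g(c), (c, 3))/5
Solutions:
 g(c) = C1*exp(10^(1/3)*c*(-32*5^(1/3)/(243 + sqrt(140969))^(1/3) + 2^(1/3)*(243 + sqrt(140969))^(1/3))/24)*sin(10^(1/3)*sqrt(3)*c*(32*5^(1/3)/(243 + sqrt(140969))^(1/3) + 2^(1/3)*(243 + sqrt(140969))^(1/3))/24) + C2*exp(10^(1/3)*c*(-32*5^(1/3)/(243 + sqrt(140969))^(1/3) + 2^(1/3)*(243 + sqrt(140969))^(1/3))/24)*cos(10^(1/3)*sqrt(3)*c*(32*5^(1/3)/(243 + sqrt(140969))^(1/3) + 2^(1/3)*(243 + sqrt(140969))^(1/3))/24) + C3*exp(-10^(1/3)*c*(-32*5^(1/3)/(243 + sqrt(140969))^(1/3) + 2^(1/3)*(243 + sqrt(140969))^(1/3))/12) + 8/3


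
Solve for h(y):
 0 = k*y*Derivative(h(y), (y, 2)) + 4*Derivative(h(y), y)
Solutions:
 h(y) = C1 + y^(((re(k) - 4)*re(k) + im(k)^2)/(re(k)^2 + im(k)^2))*(C2*sin(4*log(y)*Abs(im(k))/(re(k)^2 + im(k)^2)) + C3*cos(4*log(y)*im(k)/(re(k)^2 + im(k)^2)))


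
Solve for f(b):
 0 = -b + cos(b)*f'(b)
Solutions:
 f(b) = C1 + Integral(b/cos(b), b)


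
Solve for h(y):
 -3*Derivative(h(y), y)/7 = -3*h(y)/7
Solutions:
 h(y) = C1*exp(y)


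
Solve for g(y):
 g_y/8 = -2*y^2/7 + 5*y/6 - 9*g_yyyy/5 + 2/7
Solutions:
 g(y) = C1 + C4*exp(-15^(1/3)*y/6) - 16*y^3/21 + 10*y^2/3 + 16*y/7 + (C2*sin(3^(5/6)*5^(1/3)*y/12) + C3*cos(3^(5/6)*5^(1/3)*y/12))*exp(15^(1/3)*y/12)


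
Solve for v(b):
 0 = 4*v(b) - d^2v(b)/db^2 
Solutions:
 v(b) = C1*exp(-2*b) + C2*exp(2*b)


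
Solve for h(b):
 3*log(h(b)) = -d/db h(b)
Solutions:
 li(h(b)) = C1 - 3*b


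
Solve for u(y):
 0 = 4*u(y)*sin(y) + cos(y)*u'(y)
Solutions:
 u(y) = C1*cos(y)^4


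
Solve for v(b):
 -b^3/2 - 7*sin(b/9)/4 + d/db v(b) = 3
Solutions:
 v(b) = C1 + b^4/8 + 3*b - 63*cos(b/9)/4


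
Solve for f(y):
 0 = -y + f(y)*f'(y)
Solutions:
 f(y) = -sqrt(C1 + y^2)
 f(y) = sqrt(C1 + y^2)


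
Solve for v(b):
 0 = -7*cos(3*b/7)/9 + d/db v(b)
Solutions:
 v(b) = C1 + 49*sin(3*b/7)/27


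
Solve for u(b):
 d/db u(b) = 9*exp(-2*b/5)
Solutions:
 u(b) = C1 - 45*exp(-2*b/5)/2


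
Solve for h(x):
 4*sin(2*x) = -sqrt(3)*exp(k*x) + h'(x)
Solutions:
 h(x) = C1 - 2*cos(2*x) + sqrt(3)*exp(k*x)/k


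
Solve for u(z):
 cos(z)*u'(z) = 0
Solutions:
 u(z) = C1


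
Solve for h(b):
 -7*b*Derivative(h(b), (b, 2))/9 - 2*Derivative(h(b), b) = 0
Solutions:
 h(b) = C1 + C2/b^(11/7)


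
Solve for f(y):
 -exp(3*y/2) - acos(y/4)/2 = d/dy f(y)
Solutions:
 f(y) = C1 - y*acos(y/4)/2 + sqrt(16 - y^2)/2 - 2*exp(3*y/2)/3


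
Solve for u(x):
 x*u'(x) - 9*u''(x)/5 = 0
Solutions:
 u(x) = C1 + C2*erfi(sqrt(10)*x/6)


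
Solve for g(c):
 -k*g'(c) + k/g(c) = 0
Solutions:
 g(c) = -sqrt(C1 + 2*c)
 g(c) = sqrt(C1 + 2*c)


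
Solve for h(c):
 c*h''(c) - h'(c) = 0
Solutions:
 h(c) = C1 + C2*c^2


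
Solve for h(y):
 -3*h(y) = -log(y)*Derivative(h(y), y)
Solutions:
 h(y) = C1*exp(3*li(y))


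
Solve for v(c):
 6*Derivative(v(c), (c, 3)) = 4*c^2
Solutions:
 v(c) = C1 + C2*c + C3*c^2 + c^5/90


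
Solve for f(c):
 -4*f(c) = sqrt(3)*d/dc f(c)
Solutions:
 f(c) = C1*exp(-4*sqrt(3)*c/3)


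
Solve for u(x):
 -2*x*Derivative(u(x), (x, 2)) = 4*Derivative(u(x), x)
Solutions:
 u(x) = C1 + C2/x


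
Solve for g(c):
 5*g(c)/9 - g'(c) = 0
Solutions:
 g(c) = C1*exp(5*c/9)


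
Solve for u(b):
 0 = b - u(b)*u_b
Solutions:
 u(b) = -sqrt(C1 + b^2)
 u(b) = sqrt(C1 + b^2)


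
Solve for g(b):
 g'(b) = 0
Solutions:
 g(b) = C1


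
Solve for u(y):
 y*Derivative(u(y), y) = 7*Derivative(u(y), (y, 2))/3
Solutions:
 u(y) = C1 + C2*erfi(sqrt(42)*y/14)


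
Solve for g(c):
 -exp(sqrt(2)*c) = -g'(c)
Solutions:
 g(c) = C1 + sqrt(2)*exp(sqrt(2)*c)/2


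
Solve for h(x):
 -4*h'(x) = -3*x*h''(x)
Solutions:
 h(x) = C1 + C2*x^(7/3)


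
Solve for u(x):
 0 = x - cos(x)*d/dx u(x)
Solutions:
 u(x) = C1 + Integral(x/cos(x), x)


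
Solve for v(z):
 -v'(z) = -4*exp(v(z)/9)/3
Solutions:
 v(z) = 9*log(-1/(C1 + 4*z)) + 27*log(3)


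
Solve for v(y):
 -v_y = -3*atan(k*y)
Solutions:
 v(y) = C1 + 3*Piecewise((y*atan(k*y) - log(k^2*y^2 + 1)/(2*k), Ne(k, 0)), (0, True))


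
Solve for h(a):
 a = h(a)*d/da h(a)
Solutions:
 h(a) = -sqrt(C1 + a^2)
 h(a) = sqrt(C1 + a^2)


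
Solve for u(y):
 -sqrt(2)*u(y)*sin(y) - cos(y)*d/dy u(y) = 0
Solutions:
 u(y) = C1*cos(y)^(sqrt(2))


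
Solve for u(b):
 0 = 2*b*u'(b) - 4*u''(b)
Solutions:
 u(b) = C1 + C2*erfi(b/2)


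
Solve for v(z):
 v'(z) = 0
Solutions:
 v(z) = C1


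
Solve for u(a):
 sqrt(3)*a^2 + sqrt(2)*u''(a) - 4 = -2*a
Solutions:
 u(a) = C1 + C2*a - sqrt(6)*a^4/24 - sqrt(2)*a^3/6 + sqrt(2)*a^2


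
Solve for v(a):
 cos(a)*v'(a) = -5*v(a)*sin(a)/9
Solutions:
 v(a) = C1*cos(a)^(5/9)


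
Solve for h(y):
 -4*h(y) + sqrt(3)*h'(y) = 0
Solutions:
 h(y) = C1*exp(4*sqrt(3)*y/3)


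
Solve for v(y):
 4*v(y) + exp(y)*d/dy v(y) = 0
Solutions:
 v(y) = C1*exp(4*exp(-y))


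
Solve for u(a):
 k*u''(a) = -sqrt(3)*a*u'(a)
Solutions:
 u(a) = C1 + C2*sqrt(k)*erf(sqrt(2)*3^(1/4)*a*sqrt(1/k)/2)


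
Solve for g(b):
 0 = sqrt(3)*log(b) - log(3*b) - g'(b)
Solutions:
 g(b) = C1 - b*log(b) + sqrt(3)*b*log(b) - sqrt(3)*b - b*log(3) + b


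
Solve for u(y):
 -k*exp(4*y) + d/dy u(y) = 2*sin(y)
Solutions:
 u(y) = C1 + k*exp(4*y)/4 - 2*cos(y)


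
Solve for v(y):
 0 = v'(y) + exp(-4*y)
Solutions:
 v(y) = C1 + exp(-4*y)/4


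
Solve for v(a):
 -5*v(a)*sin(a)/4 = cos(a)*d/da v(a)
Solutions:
 v(a) = C1*cos(a)^(5/4)


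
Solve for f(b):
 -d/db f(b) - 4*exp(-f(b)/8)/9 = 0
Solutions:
 f(b) = 8*log(C1 - b/18)


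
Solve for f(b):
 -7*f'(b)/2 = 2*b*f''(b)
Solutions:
 f(b) = C1 + C2/b^(3/4)


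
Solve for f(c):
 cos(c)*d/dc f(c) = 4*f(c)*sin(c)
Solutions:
 f(c) = C1/cos(c)^4


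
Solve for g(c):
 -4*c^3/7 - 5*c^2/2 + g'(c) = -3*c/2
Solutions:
 g(c) = C1 + c^4/7 + 5*c^3/6 - 3*c^2/4


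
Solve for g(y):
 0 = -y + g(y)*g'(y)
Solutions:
 g(y) = -sqrt(C1 + y^2)
 g(y) = sqrt(C1 + y^2)


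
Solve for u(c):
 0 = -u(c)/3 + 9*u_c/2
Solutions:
 u(c) = C1*exp(2*c/27)


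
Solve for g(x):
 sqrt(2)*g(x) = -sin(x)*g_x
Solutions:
 g(x) = C1*(cos(x) + 1)^(sqrt(2)/2)/(cos(x) - 1)^(sqrt(2)/2)


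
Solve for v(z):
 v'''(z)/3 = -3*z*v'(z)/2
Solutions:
 v(z) = C1 + Integral(C2*airyai(-6^(2/3)*z/2) + C3*airybi(-6^(2/3)*z/2), z)


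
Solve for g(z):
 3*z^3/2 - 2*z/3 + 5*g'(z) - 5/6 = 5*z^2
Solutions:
 g(z) = C1 - 3*z^4/40 + z^3/3 + z^2/15 + z/6


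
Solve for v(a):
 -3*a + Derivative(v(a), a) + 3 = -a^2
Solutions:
 v(a) = C1 - a^3/3 + 3*a^2/2 - 3*a


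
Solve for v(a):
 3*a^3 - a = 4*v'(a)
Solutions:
 v(a) = C1 + 3*a^4/16 - a^2/8


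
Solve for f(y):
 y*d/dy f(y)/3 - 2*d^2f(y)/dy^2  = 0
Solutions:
 f(y) = C1 + C2*erfi(sqrt(3)*y/6)


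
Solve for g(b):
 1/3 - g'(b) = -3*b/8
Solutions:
 g(b) = C1 + 3*b^2/16 + b/3


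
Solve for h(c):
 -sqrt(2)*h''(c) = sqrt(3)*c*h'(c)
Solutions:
 h(c) = C1 + C2*erf(6^(1/4)*c/2)


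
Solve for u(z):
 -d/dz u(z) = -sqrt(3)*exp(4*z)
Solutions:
 u(z) = C1 + sqrt(3)*exp(4*z)/4


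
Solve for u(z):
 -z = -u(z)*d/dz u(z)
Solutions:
 u(z) = -sqrt(C1 + z^2)
 u(z) = sqrt(C1 + z^2)


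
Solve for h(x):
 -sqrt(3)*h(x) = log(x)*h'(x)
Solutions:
 h(x) = C1*exp(-sqrt(3)*li(x))


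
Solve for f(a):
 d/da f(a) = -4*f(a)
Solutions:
 f(a) = C1*exp(-4*a)


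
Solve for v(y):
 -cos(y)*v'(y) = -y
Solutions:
 v(y) = C1 + Integral(y/cos(y), y)


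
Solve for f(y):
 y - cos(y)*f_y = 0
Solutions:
 f(y) = C1 + Integral(y/cos(y), y)


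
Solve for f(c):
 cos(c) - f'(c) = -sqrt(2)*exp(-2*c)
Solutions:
 f(c) = C1 + sin(c) - sqrt(2)*exp(-2*c)/2


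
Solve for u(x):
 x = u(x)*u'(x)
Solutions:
 u(x) = -sqrt(C1 + x^2)
 u(x) = sqrt(C1 + x^2)


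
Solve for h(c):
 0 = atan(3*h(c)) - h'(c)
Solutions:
 Integral(1/atan(3*_y), (_y, h(c))) = C1 + c


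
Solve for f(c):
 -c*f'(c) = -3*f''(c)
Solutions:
 f(c) = C1 + C2*erfi(sqrt(6)*c/6)


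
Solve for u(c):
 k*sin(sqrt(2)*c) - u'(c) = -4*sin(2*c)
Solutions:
 u(c) = C1 - sqrt(2)*k*cos(sqrt(2)*c)/2 - 2*cos(2*c)


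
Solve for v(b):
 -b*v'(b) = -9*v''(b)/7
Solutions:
 v(b) = C1 + C2*erfi(sqrt(14)*b/6)


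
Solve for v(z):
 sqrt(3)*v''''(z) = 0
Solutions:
 v(z) = C1 + C2*z + C3*z^2 + C4*z^3


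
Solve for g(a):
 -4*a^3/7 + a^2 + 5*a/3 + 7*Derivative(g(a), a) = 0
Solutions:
 g(a) = C1 + a^4/49 - a^3/21 - 5*a^2/42


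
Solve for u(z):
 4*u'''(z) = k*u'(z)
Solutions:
 u(z) = C1 + C2*exp(-sqrt(k)*z/2) + C3*exp(sqrt(k)*z/2)


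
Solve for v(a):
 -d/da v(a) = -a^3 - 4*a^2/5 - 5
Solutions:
 v(a) = C1 + a^4/4 + 4*a^3/15 + 5*a


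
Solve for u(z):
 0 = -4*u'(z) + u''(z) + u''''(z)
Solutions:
 u(z) = C1 + C2*exp(z*(-3*(2 + sqrt(327)/9)^(1/3) + (2 + sqrt(327)/9)^(-1/3))/6)*sin(sqrt(3)*z*((2 + sqrt(327)/9)^(-1/3) + 3*(2 + sqrt(327)/9)^(1/3))/6) + C3*exp(z*(-3*(2 + sqrt(327)/9)^(1/3) + (2 + sqrt(327)/9)^(-1/3))/6)*cos(sqrt(3)*z*((2 + sqrt(327)/9)^(-1/3) + 3*(2 + sqrt(327)/9)^(1/3))/6) + C4*exp(z*(-1/(3*(2 + sqrt(327)/9)^(1/3)) + (2 + sqrt(327)/9)^(1/3)))


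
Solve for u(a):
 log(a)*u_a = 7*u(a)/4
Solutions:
 u(a) = C1*exp(7*li(a)/4)


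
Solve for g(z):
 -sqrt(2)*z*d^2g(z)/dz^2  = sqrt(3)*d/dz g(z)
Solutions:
 g(z) = C1 + C2*z^(1 - sqrt(6)/2)


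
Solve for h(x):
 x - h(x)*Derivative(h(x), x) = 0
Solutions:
 h(x) = -sqrt(C1 + x^2)
 h(x) = sqrt(C1 + x^2)


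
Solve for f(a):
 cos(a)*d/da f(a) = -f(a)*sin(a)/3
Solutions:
 f(a) = C1*cos(a)^(1/3)


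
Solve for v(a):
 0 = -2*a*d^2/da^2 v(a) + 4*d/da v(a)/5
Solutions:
 v(a) = C1 + C2*a^(7/5)


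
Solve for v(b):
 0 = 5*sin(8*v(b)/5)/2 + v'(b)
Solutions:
 5*b/2 + 5*log(cos(8*v(b)/5) - 1)/16 - 5*log(cos(8*v(b)/5) + 1)/16 = C1


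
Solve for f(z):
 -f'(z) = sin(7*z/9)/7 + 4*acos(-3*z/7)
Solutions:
 f(z) = C1 - 4*z*acos(-3*z/7) - 4*sqrt(49 - 9*z^2)/3 + 9*cos(7*z/9)/49


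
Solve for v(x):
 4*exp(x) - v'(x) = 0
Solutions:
 v(x) = C1 + 4*exp(x)


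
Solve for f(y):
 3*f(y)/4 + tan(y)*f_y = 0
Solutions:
 f(y) = C1/sin(y)^(3/4)


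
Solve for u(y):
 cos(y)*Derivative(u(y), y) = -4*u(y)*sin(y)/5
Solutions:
 u(y) = C1*cos(y)^(4/5)


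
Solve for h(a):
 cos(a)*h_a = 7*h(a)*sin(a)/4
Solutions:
 h(a) = C1/cos(a)^(7/4)


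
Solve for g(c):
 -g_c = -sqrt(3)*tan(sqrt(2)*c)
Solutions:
 g(c) = C1 - sqrt(6)*log(cos(sqrt(2)*c))/2


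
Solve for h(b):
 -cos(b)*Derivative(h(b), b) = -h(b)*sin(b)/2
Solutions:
 h(b) = C1/sqrt(cos(b))


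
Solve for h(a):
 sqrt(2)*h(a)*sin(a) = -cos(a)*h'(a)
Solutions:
 h(a) = C1*cos(a)^(sqrt(2))


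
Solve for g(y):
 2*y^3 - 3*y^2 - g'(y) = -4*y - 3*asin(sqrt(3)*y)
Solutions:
 g(y) = C1 + y^4/2 - y^3 + 2*y^2 + 3*y*asin(sqrt(3)*y) + sqrt(3)*sqrt(1 - 3*y^2)


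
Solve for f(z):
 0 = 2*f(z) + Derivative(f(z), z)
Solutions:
 f(z) = C1*exp(-2*z)


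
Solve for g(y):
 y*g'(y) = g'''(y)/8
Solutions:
 g(y) = C1 + Integral(C2*airyai(2*y) + C3*airybi(2*y), y)


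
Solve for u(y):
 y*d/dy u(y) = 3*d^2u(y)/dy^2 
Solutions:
 u(y) = C1 + C2*erfi(sqrt(6)*y/6)


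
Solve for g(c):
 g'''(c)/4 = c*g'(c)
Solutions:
 g(c) = C1 + Integral(C2*airyai(2^(2/3)*c) + C3*airybi(2^(2/3)*c), c)


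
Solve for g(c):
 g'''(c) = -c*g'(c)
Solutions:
 g(c) = C1 + Integral(C2*airyai(-c) + C3*airybi(-c), c)


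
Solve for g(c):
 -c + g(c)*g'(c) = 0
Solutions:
 g(c) = -sqrt(C1 + c^2)
 g(c) = sqrt(C1 + c^2)


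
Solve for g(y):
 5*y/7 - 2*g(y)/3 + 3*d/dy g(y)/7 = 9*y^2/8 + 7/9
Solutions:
 g(y) = C1*exp(14*y/9) - 27*y^2/16 - 123*y/112 - 8809/4704


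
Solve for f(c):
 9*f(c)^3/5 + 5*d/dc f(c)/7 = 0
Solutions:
 f(c) = -5*sqrt(2)*sqrt(-1/(C1 - 63*c))/2
 f(c) = 5*sqrt(2)*sqrt(-1/(C1 - 63*c))/2


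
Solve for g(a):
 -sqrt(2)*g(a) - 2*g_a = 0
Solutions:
 g(a) = C1*exp(-sqrt(2)*a/2)


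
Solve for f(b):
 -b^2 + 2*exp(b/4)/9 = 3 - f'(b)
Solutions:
 f(b) = C1 + b^3/3 + 3*b - 8*exp(b/4)/9


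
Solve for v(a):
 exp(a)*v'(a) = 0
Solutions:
 v(a) = C1


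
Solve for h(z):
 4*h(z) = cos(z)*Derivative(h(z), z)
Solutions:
 h(z) = C1*(sin(z)^2 + 2*sin(z) + 1)/(sin(z)^2 - 2*sin(z) + 1)


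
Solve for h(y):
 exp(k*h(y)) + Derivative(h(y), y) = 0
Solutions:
 h(y) = Piecewise((log(1/(C1*k + k*y))/k, Ne(k, 0)), (nan, True))
 h(y) = Piecewise((C1 - y, Eq(k, 0)), (nan, True))


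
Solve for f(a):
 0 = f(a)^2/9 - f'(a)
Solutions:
 f(a) = -9/(C1 + a)


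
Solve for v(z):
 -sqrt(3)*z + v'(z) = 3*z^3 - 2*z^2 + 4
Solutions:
 v(z) = C1 + 3*z^4/4 - 2*z^3/3 + sqrt(3)*z^2/2 + 4*z


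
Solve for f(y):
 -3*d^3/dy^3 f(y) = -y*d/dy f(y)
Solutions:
 f(y) = C1 + Integral(C2*airyai(3^(2/3)*y/3) + C3*airybi(3^(2/3)*y/3), y)


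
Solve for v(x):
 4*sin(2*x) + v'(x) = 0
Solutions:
 v(x) = C1 + 2*cos(2*x)


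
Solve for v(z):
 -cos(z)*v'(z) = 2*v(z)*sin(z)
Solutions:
 v(z) = C1*cos(z)^2


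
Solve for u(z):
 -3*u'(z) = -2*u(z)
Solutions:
 u(z) = C1*exp(2*z/3)


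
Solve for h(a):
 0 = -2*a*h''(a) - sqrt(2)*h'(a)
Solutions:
 h(a) = C1 + C2*a^(1 - sqrt(2)/2)


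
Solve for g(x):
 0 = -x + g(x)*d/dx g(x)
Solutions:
 g(x) = -sqrt(C1 + x^2)
 g(x) = sqrt(C1 + x^2)


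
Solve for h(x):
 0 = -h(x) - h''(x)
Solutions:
 h(x) = C1*sin(x) + C2*cos(x)


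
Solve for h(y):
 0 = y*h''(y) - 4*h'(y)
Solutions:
 h(y) = C1 + C2*y^5


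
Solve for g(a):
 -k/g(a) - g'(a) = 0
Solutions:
 g(a) = -sqrt(C1 - 2*a*k)
 g(a) = sqrt(C1 - 2*a*k)


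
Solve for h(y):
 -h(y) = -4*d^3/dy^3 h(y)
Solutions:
 h(y) = C3*exp(2^(1/3)*y/2) + (C1*sin(2^(1/3)*sqrt(3)*y/4) + C2*cos(2^(1/3)*sqrt(3)*y/4))*exp(-2^(1/3)*y/4)


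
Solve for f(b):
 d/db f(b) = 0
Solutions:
 f(b) = C1


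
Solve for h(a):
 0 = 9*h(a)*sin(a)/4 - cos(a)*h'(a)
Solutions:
 h(a) = C1/cos(a)^(9/4)


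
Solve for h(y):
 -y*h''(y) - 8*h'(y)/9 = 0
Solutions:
 h(y) = C1 + C2*y^(1/9)


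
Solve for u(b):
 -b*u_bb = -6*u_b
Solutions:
 u(b) = C1 + C2*b^7


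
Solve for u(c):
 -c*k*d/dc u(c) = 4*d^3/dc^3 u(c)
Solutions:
 u(c) = C1 + Integral(C2*airyai(2^(1/3)*c*(-k)^(1/3)/2) + C3*airybi(2^(1/3)*c*(-k)^(1/3)/2), c)


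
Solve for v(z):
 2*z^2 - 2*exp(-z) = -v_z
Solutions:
 v(z) = C1 - 2*z^3/3 - 2*exp(-z)


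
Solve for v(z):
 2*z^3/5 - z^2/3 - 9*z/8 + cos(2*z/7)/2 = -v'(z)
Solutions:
 v(z) = C1 - z^4/10 + z^3/9 + 9*z^2/16 - 7*sin(2*z/7)/4


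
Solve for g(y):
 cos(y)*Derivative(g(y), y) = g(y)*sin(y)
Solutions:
 g(y) = C1/cos(y)


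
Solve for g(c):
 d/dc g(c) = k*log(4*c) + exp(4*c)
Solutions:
 g(c) = C1 + c*k*log(c) + c*k*(-1 + 2*log(2)) + exp(4*c)/4


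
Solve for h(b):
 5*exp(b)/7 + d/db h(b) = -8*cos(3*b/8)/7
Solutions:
 h(b) = C1 - 5*exp(b)/7 - 64*sin(3*b/8)/21


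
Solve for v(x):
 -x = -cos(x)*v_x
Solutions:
 v(x) = C1 + Integral(x/cos(x), x)


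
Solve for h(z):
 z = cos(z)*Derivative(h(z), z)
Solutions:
 h(z) = C1 + Integral(z/cos(z), z)


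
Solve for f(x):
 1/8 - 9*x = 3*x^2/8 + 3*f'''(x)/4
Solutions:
 f(x) = C1 + C2*x + C3*x^2 - x^5/120 - x^4/2 + x^3/36


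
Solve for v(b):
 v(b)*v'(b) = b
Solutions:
 v(b) = -sqrt(C1 + b^2)
 v(b) = sqrt(C1 + b^2)


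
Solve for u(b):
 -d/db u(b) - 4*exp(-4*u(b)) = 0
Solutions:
 u(b) = log(-I*(C1 - 16*b)^(1/4))
 u(b) = log(I*(C1 - 16*b)^(1/4))
 u(b) = log(-(C1 - 16*b)^(1/4))
 u(b) = log(C1 - 16*b)/4


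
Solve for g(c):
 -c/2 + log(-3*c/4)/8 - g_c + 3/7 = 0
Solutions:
 g(c) = C1 - c^2/4 + c*log(-c)/8 + c*(-14*log(2) + 7*log(3) + 17)/56


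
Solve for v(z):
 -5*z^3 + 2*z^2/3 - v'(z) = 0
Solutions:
 v(z) = C1 - 5*z^4/4 + 2*z^3/9


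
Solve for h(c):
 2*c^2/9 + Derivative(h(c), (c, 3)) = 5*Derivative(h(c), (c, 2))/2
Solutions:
 h(c) = C1 + C2*c + C3*exp(5*c/2) + c^4/135 + 8*c^3/675 + 16*c^2/1125


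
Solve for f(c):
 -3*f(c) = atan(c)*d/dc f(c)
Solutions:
 f(c) = C1*exp(-3*Integral(1/atan(c), c))


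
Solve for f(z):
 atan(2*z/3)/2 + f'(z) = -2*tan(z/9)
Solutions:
 f(z) = C1 - z*atan(2*z/3)/2 + 3*log(4*z^2 + 9)/8 + 18*log(cos(z/9))


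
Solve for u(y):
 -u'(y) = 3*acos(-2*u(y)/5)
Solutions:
 Integral(1/acos(-2*_y/5), (_y, u(y))) = C1 - 3*y


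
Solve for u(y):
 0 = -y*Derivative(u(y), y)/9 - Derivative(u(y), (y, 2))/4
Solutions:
 u(y) = C1 + C2*erf(sqrt(2)*y/3)


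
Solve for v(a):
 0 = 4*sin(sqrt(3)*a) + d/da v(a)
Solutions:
 v(a) = C1 + 4*sqrt(3)*cos(sqrt(3)*a)/3


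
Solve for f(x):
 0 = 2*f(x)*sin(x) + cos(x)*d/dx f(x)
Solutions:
 f(x) = C1*cos(x)^2


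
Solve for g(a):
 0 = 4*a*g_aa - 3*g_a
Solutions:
 g(a) = C1 + C2*a^(7/4)


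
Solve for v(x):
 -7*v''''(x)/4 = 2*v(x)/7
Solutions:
 v(x) = (C1*sin(2^(1/4)*sqrt(7)*x/7) + C2*cos(2^(1/4)*sqrt(7)*x/7))*exp(-2^(1/4)*sqrt(7)*x/7) + (C3*sin(2^(1/4)*sqrt(7)*x/7) + C4*cos(2^(1/4)*sqrt(7)*x/7))*exp(2^(1/4)*sqrt(7)*x/7)


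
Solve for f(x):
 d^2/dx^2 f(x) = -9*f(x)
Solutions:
 f(x) = C1*sin(3*x) + C2*cos(3*x)


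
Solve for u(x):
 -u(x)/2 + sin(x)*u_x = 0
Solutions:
 u(x) = C1*(cos(x) - 1)^(1/4)/(cos(x) + 1)^(1/4)


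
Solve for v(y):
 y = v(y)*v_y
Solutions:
 v(y) = -sqrt(C1 + y^2)
 v(y) = sqrt(C1 + y^2)


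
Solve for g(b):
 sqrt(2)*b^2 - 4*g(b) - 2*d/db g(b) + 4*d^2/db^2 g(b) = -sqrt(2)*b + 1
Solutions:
 g(b) = C1*exp(b*(1 - sqrt(17))/4) + C2*exp(b*(1 + sqrt(17))/4) + sqrt(2)*b^2/4 - 1/4 + sqrt(2)/2


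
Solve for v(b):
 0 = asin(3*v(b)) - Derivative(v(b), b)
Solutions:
 Integral(1/asin(3*_y), (_y, v(b))) = C1 + b


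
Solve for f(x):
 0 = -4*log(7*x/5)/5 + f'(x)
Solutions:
 f(x) = C1 + 4*x*log(x)/5 - 4*x*log(5)/5 - 4*x/5 + 4*x*log(7)/5


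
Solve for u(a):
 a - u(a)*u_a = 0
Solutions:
 u(a) = -sqrt(C1 + a^2)
 u(a) = sqrt(C1 + a^2)


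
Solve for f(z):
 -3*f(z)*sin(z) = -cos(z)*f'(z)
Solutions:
 f(z) = C1/cos(z)^3


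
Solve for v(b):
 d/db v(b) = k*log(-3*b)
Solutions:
 v(b) = C1 + b*k*log(-b) + b*k*(-1 + log(3))


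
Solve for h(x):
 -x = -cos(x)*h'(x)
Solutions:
 h(x) = C1 + Integral(x/cos(x), x)


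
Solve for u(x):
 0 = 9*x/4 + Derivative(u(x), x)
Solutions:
 u(x) = C1 - 9*x^2/8


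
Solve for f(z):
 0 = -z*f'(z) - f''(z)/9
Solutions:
 f(z) = C1 + C2*erf(3*sqrt(2)*z/2)


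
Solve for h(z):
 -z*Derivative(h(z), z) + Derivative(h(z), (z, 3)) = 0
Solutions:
 h(z) = C1 + Integral(C2*airyai(z) + C3*airybi(z), z)


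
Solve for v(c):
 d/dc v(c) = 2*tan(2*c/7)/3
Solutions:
 v(c) = C1 - 7*log(cos(2*c/7))/3


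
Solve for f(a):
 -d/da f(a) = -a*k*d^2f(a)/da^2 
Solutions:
 f(a) = C1 + a^(((re(k) + 1)*re(k) + im(k)^2)/(re(k)^2 + im(k)^2))*(C2*sin(log(a)*Abs(im(k))/(re(k)^2 + im(k)^2)) + C3*cos(log(a)*im(k)/(re(k)^2 + im(k)^2)))


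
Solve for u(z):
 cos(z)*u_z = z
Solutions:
 u(z) = C1 + Integral(z/cos(z), z)


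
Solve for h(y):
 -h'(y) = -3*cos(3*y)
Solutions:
 h(y) = C1 + sin(3*y)


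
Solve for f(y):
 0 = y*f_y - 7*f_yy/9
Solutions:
 f(y) = C1 + C2*erfi(3*sqrt(14)*y/14)


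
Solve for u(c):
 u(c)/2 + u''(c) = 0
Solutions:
 u(c) = C1*sin(sqrt(2)*c/2) + C2*cos(sqrt(2)*c/2)


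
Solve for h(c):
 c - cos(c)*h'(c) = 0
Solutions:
 h(c) = C1 + Integral(c/cos(c), c)


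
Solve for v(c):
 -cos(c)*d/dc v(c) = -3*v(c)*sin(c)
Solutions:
 v(c) = C1/cos(c)^3


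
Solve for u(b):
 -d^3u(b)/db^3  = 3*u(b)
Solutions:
 u(b) = C3*exp(-3^(1/3)*b) + (C1*sin(3^(5/6)*b/2) + C2*cos(3^(5/6)*b/2))*exp(3^(1/3)*b/2)


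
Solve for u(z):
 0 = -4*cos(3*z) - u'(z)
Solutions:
 u(z) = C1 - 4*sin(3*z)/3


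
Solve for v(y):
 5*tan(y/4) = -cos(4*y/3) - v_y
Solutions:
 v(y) = C1 + 20*log(cos(y/4)) - 3*sin(4*y/3)/4


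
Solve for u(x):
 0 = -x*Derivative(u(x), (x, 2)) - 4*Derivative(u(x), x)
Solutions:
 u(x) = C1 + C2/x^3


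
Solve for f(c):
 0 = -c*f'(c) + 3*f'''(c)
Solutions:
 f(c) = C1 + Integral(C2*airyai(3^(2/3)*c/3) + C3*airybi(3^(2/3)*c/3), c)


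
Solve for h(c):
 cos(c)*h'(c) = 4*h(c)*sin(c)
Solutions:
 h(c) = C1/cos(c)^4


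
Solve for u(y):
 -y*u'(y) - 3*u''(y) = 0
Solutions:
 u(y) = C1 + C2*erf(sqrt(6)*y/6)


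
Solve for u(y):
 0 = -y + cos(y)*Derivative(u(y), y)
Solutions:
 u(y) = C1 + Integral(y/cos(y), y)


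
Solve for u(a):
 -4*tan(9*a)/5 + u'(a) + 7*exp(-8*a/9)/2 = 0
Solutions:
 u(a) = C1 + 2*log(tan(9*a)^2 + 1)/45 + 63*exp(-8*a/9)/16


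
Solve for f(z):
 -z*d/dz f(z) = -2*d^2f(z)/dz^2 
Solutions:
 f(z) = C1 + C2*erfi(z/2)


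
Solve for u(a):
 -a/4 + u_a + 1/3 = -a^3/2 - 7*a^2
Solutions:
 u(a) = C1 - a^4/8 - 7*a^3/3 + a^2/8 - a/3


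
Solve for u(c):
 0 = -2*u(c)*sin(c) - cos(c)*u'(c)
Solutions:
 u(c) = C1*cos(c)^2


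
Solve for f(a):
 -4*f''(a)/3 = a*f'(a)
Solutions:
 f(a) = C1 + C2*erf(sqrt(6)*a/4)


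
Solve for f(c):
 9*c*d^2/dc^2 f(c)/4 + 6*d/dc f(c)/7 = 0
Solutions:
 f(c) = C1 + C2*c^(13/21)


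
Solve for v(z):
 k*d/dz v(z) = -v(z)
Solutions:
 v(z) = C1*exp(-z/k)


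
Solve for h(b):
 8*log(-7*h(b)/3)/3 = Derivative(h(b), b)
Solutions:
 -3*Integral(1/(log(-_y) - log(3) + log(7)), (_y, h(b)))/8 = C1 - b


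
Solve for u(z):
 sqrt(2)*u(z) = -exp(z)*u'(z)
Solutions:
 u(z) = C1*exp(sqrt(2)*exp(-z))


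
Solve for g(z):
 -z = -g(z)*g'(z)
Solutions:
 g(z) = -sqrt(C1 + z^2)
 g(z) = sqrt(C1 + z^2)


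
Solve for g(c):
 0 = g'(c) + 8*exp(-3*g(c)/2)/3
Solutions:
 g(c) = 2*log(C1 - 4*c)/3
 g(c) = 2*log((-1 - sqrt(3)*I)*(C1 - 4*c)^(1/3)/2)
 g(c) = 2*log((-1 + sqrt(3)*I)*(C1 - 4*c)^(1/3)/2)


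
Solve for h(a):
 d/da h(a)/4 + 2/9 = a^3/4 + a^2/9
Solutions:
 h(a) = C1 + a^4/4 + 4*a^3/27 - 8*a/9


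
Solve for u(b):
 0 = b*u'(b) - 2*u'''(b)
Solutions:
 u(b) = C1 + Integral(C2*airyai(2^(2/3)*b/2) + C3*airybi(2^(2/3)*b/2), b)


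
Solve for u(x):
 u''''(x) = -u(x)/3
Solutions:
 u(x) = (C1*sin(sqrt(2)*3^(3/4)*x/6) + C2*cos(sqrt(2)*3^(3/4)*x/6))*exp(-sqrt(2)*3^(3/4)*x/6) + (C3*sin(sqrt(2)*3^(3/4)*x/6) + C4*cos(sqrt(2)*3^(3/4)*x/6))*exp(sqrt(2)*3^(3/4)*x/6)


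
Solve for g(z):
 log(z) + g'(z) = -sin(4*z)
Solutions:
 g(z) = C1 - z*log(z) + z + cos(4*z)/4


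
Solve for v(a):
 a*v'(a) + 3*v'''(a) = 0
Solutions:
 v(a) = C1 + Integral(C2*airyai(-3^(2/3)*a/3) + C3*airybi(-3^(2/3)*a/3), a)


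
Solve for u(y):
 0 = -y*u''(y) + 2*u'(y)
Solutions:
 u(y) = C1 + C2*y^3


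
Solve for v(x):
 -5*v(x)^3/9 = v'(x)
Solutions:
 v(x) = -3*sqrt(2)*sqrt(-1/(C1 - 5*x))/2
 v(x) = 3*sqrt(2)*sqrt(-1/(C1 - 5*x))/2


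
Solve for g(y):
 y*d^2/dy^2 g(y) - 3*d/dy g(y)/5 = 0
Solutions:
 g(y) = C1 + C2*y^(8/5)


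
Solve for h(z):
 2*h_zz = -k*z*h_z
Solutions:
 h(z) = Piecewise((-sqrt(pi)*C1*erf(sqrt(k)*z/2)/sqrt(k) - C2, (k > 0) | (k < 0)), (-C1*z - C2, True))


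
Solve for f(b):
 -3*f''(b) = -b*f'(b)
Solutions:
 f(b) = C1 + C2*erfi(sqrt(6)*b/6)


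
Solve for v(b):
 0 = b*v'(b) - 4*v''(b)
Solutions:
 v(b) = C1 + C2*erfi(sqrt(2)*b/4)


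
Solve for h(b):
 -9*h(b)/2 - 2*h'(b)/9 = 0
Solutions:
 h(b) = C1*exp(-81*b/4)


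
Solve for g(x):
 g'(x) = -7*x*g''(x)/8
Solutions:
 g(x) = C1 + C2/x^(1/7)


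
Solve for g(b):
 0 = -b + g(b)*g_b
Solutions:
 g(b) = -sqrt(C1 + b^2)
 g(b) = sqrt(C1 + b^2)


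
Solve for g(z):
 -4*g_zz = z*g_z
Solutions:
 g(z) = C1 + C2*erf(sqrt(2)*z/4)


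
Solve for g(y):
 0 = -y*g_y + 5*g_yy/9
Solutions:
 g(y) = C1 + C2*erfi(3*sqrt(10)*y/10)


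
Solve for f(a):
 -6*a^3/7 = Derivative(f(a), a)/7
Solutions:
 f(a) = C1 - 3*a^4/2


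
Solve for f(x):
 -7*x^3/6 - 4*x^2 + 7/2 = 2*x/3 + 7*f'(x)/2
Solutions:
 f(x) = C1 - x^4/12 - 8*x^3/21 - 2*x^2/21 + x


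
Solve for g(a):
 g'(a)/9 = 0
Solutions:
 g(a) = C1


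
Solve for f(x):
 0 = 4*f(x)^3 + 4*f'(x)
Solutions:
 f(x) = -sqrt(2)*sqrt(-1/(C1 - x))/2
 f(x) = sqrt(2)*sqrt(-1/(C1 - x))/2


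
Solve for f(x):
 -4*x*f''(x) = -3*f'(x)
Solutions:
 f(x) = C1 + C2*x^(7/4)


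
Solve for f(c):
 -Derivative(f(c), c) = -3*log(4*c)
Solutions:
 f(c) = C1 + 3*c*log(c) - 3*c + c*log(64)


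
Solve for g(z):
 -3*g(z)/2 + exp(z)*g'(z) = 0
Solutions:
 g(z) = C1*exp(-3*exp(-z)/2)


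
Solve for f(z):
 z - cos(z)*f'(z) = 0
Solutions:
 f(z) = C1 + Integral(z/cos(z), z)


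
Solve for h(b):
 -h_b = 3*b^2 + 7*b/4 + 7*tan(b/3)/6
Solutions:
 h(b) = C1 - b^3 - 7*b^2/8 + 7*log(cos(b/3))/2


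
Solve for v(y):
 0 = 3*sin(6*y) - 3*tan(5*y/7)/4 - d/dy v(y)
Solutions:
 v(y) = C1 + 21*log(cos(5*y/7))/20 - cos(6*y)/2


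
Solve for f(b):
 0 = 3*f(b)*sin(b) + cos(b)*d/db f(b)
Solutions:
 f(b) = C1*cos(b)^3


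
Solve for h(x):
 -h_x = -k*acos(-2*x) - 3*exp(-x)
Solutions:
 h(x) = C1 + k*x*acos(-2*x) + k*sqrt(1 - 4*x^2)/2 - 3*exp(-x)


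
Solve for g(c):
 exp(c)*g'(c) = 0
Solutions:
 g(c) = C1


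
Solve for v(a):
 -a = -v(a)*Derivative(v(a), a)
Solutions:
 v(a) = -sqrt(C1 + a^2)
 v(a) = sqrt(C1 + a^2)


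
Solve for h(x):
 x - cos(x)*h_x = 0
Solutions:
 h(x) = C1 + Integral(x/cos(x), x)


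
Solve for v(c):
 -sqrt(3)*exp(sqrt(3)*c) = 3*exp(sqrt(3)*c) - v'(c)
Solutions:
 v(c) = C1 + exp(sqrt(3)*c) + sqrt(3)*exp(sqrt(3)*c)


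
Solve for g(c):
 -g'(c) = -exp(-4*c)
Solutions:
 g(c) = C1 - exp(-4*c)/4


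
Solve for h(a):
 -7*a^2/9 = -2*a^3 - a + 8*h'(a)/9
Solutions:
 h(a) = C1 + 9*a^4/16 - 7*a^3/24 + 9*a^2/16


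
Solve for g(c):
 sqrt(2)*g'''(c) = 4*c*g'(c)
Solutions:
 g(c) = C1 + Integral(C2*airyai(sqrt(2)*c) + C3*airybi(sqrt(2)*c), c)


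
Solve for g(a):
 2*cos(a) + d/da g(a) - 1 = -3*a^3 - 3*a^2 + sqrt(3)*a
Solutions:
 g(a) = C1 - 3*a^4/4 - a^3 + sqrt(3)*a^2/2 + a - 2*sin(a)


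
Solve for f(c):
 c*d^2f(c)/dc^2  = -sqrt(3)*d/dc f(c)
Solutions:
 f(c) = C1 + C2*c^(1 - sqrt(3))


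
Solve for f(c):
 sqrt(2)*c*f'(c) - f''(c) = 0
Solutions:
 f(c) = C1 + C2*erfi(2^(3/4)*c/2)


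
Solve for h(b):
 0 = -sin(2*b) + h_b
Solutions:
 h(b) = C1 - cos(2*b)/2


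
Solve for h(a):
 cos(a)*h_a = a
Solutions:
 h(a) = C1 + Integral(a/cos(a), a)


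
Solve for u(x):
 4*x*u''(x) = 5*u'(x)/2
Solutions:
 u(x) = C1 + C2*x^(13/8)


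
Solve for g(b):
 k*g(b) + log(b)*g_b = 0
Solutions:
 g(b) = C1*exp(-k*li(b))


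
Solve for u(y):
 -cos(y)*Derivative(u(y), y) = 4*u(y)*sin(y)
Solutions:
 u(y) = C1*cos(y)^4


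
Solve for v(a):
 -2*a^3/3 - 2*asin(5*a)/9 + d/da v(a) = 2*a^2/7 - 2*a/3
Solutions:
 v(a) = C1 + a^4/6 + 2*a^3/21 - a^2/3 + 2*a*asin(5*a)/9 + 2*sqrt(1 - 25*a^2)/45


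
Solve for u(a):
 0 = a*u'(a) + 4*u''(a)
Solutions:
 u(a) = C1 + C2*erf(sqrt(2)*a/4)


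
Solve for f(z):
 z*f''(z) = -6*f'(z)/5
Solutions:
 f(z) = C1 + C2/z^(1/5)


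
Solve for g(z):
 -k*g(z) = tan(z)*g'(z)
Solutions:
 g(z) = C1*exp(-k*log(sin(z)))


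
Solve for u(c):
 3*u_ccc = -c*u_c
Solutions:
 u(c) = C1 + Integral(C2*airyai(-3^(2/3)*c/3) + C3*airybi(-3^(2/3)*c/3), c)


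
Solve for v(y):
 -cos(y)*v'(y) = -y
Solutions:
 v(y) = C1 + Integral(y/cos(y), y)


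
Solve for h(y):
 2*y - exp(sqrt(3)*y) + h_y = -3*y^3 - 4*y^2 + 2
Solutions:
 h(y) = C1 - 3*y^4/4 - 4*y^3/3 - y^2 + 2*y + sqrt(3)*exp(sqrt(3)*y)/3


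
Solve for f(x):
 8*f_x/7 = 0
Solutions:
 f(x) = C1


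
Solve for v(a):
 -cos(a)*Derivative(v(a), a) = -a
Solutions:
 v(a) = C1 + Integral(a/cos(a), a)


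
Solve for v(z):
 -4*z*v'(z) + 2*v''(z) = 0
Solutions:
 v(z) = C1 + C2*erfi(z)


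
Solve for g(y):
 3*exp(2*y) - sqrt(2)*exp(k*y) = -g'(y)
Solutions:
 g(y) = C1 - 3*exp(2*y)/2 + sqrt(2)*exp(k*y)/k


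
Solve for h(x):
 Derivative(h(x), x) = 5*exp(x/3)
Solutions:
 h(x) = C1 + 15*exp(x/3)


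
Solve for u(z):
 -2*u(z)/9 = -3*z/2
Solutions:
 u(z) = 27*z/4


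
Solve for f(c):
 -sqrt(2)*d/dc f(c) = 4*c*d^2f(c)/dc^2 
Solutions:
 f(c) = C1 + C2*c^(1 - sqrt(2)/4)


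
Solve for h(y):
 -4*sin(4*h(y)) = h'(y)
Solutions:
 h(y) = -acos((-C1 - exp(32*y))/(C1 - exp(32*y)))/4 + pi/2
 h(y) = acos((-C1 - exp(32*y))/(C1 - exp(32*y)))/4


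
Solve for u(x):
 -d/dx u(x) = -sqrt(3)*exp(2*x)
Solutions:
 u(x) = C1 + sqrt(3)*exp(2*x)/2


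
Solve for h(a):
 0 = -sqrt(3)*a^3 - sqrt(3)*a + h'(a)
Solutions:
 h(a) = C1 + sqrt(3)*a^4/4 + sqrt(3)*a^2/2


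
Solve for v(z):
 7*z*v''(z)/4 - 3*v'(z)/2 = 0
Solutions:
 v(z) = C1 + C2*z^(13/7)


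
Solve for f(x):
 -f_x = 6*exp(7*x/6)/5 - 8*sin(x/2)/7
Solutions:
 f(x) = C1 - 36*exp(7*x/6)/35 - 16*cos(x/2)/7


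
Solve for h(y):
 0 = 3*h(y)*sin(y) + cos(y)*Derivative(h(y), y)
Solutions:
 h(y) = C1*cos(y)^3


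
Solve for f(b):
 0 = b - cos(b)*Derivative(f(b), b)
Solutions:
 f(b) = C1 + Integral(b/cos(b), b)


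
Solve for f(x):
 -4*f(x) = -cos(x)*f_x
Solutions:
 f(x) = C1*(sin(x)^2 + 2*sin(x) + 1)/(sin(x)^2 - 2*sin(x) + 1)


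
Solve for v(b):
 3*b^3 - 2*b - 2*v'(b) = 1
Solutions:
 v(b) = C1 + 3*b^4/8 - b^2/2 - b/2


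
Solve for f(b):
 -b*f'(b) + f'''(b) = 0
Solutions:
 f(b) = C1 + Integral(C2*airyai(b) + C3*airybi(b), b)


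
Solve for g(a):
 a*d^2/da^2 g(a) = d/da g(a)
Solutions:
 g(a) = C1 + C2*a^2


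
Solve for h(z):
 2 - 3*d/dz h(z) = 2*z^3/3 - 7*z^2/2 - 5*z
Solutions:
 h(z) = C1 - z^4/18 + 7*z^3/18 + 5*z^2/6 + 2*z/3


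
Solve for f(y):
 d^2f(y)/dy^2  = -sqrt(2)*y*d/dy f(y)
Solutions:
 f(y) = C1 + C2*erf(2^(3/4)*y/2)


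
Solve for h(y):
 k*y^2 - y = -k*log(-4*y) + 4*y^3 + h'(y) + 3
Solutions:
 h(y) = C1 + k*y^3/3 + k*y*log(-y) - y^4 - y^2/2 + y*(-k + 2*k*log(2) - 3)


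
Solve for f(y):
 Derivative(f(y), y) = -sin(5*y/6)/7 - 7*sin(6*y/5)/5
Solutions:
 f(y) = C1 + 6*cos(5*y/6)/35 + 7*cos(6*y/5)/6


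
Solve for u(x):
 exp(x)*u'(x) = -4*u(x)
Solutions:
 u(x) = C1*exp(4*exp(-x))


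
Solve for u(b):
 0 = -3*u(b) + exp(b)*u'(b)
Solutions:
 u(b) = C1*exp(-3*exp(-b))


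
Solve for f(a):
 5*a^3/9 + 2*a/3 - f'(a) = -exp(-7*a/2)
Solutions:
 f(a) = C1 + 5*a^4/36 + a^2/3 - 2*exp(-7*a/2)/7
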